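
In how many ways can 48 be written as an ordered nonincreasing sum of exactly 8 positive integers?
p(48, 8 parts) = 9749

Partitions of n into exactly k parts are in bijection with partitions of n − k into at most k parts (subtract 1 from each part). So p(48, exactly 8) = p(40, parts ≤ 8). Computing via the recurrence p(m, j) = p(m, j−1) + p(m−j, j) gives 9749.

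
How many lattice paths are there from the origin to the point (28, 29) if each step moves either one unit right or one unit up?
Number of paths = 15033633249770520

A monotone lattice path from (0, 0) to (28, 29) consists of 28 east steps and 29 north steps in some order, so it is determined by which 28 of the 57 steps are east. The count is C(57, 28) = 15033633249770520.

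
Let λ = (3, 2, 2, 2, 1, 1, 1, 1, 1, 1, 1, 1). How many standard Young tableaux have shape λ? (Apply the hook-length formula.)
# SYT of shape (3, 2, 2, 2, 1, 1, 1, 1, 1, 1, 1, 1) = 15912

Hook-length formula: f^λ = n! / Π hook(c), product over all cells c of the Young diagram. For λ = (3, 2, 2, 2, 1, 1, 1, 1, 1, 1, 1, 1), n = 17 boxes. Hook lengths by row (left-to-right, top-to-bottom): [14, 5, 1]; [12, 3]; [11, 2]; [10, 1]; [8]; [7]; [6]; [5]; [4]; [3]; [2]; [1]. Product of hooks = 22353408000. So f^λ = 17! / 22353408000 = 355687428096000 / 22353408000 = 15912.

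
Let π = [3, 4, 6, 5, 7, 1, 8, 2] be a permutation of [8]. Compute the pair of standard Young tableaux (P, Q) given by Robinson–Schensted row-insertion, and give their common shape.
P = [1, 2, 5, 7, 8] / [3, 4] / [6];  Q = [1, 2, 3, 5, 7] / [4, 8] / [6];  common shape = (5, 2, 1)

Row-insert the values π_1, π_2, … into P one at a time, bumping the leftmost entry strictly greater than the inserted value down to the next row. The recording tableau Q records, in position (i, j), the step at which that cell was added to P.
  Insert 3 (step 1): P = [3];  Q = [1]
  Insert 4 (step 2): P = [3, 4];  Q = [1, 2]
  Insert 6 (step 3): P = [3, 4, 6];  Q = [1, 2, 3]
  Insert 5 (step 4): P = [3, 4, 5] / [6];  Q = [1, 2, 3] / [4]
  Insert 7 (step 5): P = [3, 4, 5, 7] / [6];  Q = [1, 2, 3, 5] / [4]
  Insert 1 (step 6): P = [1, 4, 5, 7] / [3] / [6];  Q = [1, 2, 3, 5] / [4] / [6]
  Insert 8 (step 7): P = [1, 4, 5, 7, 8] / [3] / [6];  Q = [1, 2, 3, 5, 7] / [4] / [6]
  Insert 2 (step 8): P = [1, 2, 5, 7, 8] / [3, 4] / [6];  Q = [1, 2, 3, 5, 7] / [4, 8] / [6]
Final shape: (5, 2, 1).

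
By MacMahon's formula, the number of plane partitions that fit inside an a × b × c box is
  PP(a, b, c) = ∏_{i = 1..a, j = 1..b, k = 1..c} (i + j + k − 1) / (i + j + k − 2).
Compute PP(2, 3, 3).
PP(2, 3, 3) = 175

Evaluate the triple product over i = 1..2, j = 1..3, k = 1..3. The factors are (2/1) · (3/2) · (4/3) · (3/2) · (4/3) · (5/4) · (4/3) · (5/4) · … (18 factors total). The numerators and denominators telescope so the product is an integer; carrying out the multiplication exactly gives PP(2, 3, 3) = 175.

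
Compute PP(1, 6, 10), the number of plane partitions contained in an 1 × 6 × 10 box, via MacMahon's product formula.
PP(1, 6, 10) = 8008

Evaluate the triple product over i = 1..1, j = 1..6, k = 1..10. The factors are (2/1) · (3/2) · (4/3) · (5/4) · (6/5) · (7/6) · (8/7) · (9/8) · … (60 factors total). The numerators and denominators telescope so the product is an integer; carrying out the multiplication exactly gives PP(1, 6, 10) = 8008.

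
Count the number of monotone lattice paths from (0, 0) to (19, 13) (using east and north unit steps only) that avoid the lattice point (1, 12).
Number of paths = 347373353

Total paths from (0, 0) to (19, 13): C(32, 19) = 347373600. Paths through (1, 12): (paths (0, 0) → (1, 12)) × (paths (1, 12) → (19, 13)) = C(13, 1) · C(19, 18) = 13 · 19 = 247. Avoidance count = 347373600 − 247 = 347373353.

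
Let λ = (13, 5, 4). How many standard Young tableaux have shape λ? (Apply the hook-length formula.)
# SYT of shape (13, 5, 4) = 9848916

Hook-length formula: f^λ = n! / Π hook(c), product over all cells c of the Young diagram. For λ = (13, 5, 4), n = 22 boxes. Hook lengths by row (left-to-right, top-to-bottom): [15, 14, 13, 12, 10, 8, 7, 6, 5, 4, 3, 2, 1]; [6, 5, 4, 3, 1]; [4, 3, 2, 1]. Product of hooks = 114124308480000. So f^λ = 22! / 114124308480000 = 1124000727777607680000 / 114124308480000 = 9848916.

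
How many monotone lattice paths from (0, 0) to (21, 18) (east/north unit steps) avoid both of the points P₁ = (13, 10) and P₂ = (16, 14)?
Number of paths = 34357088580

Inclusion–exclusion. Total paths: C(39, 21) = 62359143990. Through P₁: C(23, 13)·C(16, 8) = 14724129420. Through P₂: C(30, 16)·C(9, 5) = 18323257050. Since P₁ is strictly southwest of P₂, a monotone path through both must visit P₁ then P₂; paths through both = C(23, 13)·C(7, 3)·C(9, 5) = 5045331060. Avoid both = 62359143990 − 14724129420 − 18323257050 + 5045331060 = 34357088580.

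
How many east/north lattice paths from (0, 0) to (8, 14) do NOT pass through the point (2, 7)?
Number of paths = 257994

Total paths from (0, 0) to (8, 14): C(22, 8) = 319770. Paths through (2, 7): (paths (0, 0) → (2, 7)) × (paths (2, 7) → (8, 14)) = C(9, 2) · C(13, 6) = 36 · 1716 = 61776. Avoidance count = 319770 − 61776 = 257994.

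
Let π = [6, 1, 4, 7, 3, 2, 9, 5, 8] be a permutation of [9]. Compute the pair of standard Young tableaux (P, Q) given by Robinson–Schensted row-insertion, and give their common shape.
P = [1, 2, 5, 8] / [3, 7, 9] / [4] / [6];  Q = [1, 3, 4, 7] / [2, 8, 9] / [5] / [6];  common shape = (4, 3, 1, 1)

Row-insert the values π_1, π_2, … into P one at a time, bumping the leftmost entry strictly greater than the inserted value down to the next row. The recording tableau Q records, in position (i, j), the step at which that cell was added to P.
  Insert 6 (step 1): P = [6];  Q = [1]
  Insert 1 (step 2): P = [1] / [6];  Q = [1] / [2]
  Insert 4 (step 3): P = [1, 4] / [6];  Q = [1, 3] / [2]
  Insert 7 (step 4): P = [1, 4, 7] / [6];  Q = [1, 3, 4] / [2]
  Insert 3 (step 5): P = [1, 3, 7] / [4] / [6];  Q = [1, 3, 4] / [2] / [5]
  Insert 2 (step 6): P = [1, 2, 7] / [3] / [4] / [6];  Q = [1, 3, 4] / [2] / [5] / [6]
  Insert 9 (step 7): P = [1, 2, 7, 9] / [3] / [4] / [6];  Q = [1, 3, 4, 7] / [2] / [5] / [6]
  Insert 5 (step 8): P = [1, 2, 5, 9] / [3, 7] / [4] / [6];  Q = [1, 3, 4, 7] / [2, 8] / [5] / [6]
  Insert 8 (step 9): P = [1, 2, 5, 8] / [3, 7, 9] / [4] / [6];  Q = [1, 3, 4, 7] / [2, 8, 9] / [5] / [6]
Final shape: (4, 3, 1, 1).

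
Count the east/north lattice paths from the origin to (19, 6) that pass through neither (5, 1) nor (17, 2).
Number of paths = 105937

Inclusion–exclusion. Total paths: C(25, 19) = 177100. Through P₁: C(6, 5)·C(19, 14) = 69768. Through P₂: C(19, 17)·C(6, 2) = 2565. Since P₁ is strictly southwest of P₂, a monotone path through both must visit P₁ then P₂; paths through both = C(6, 5)·C(13, 12)·C(6, 2) = 1170. Avoid both = 177100 − 69768 − 2565 + 1170 = 105937.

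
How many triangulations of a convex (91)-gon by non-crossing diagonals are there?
C_89 = 254224158304000796523953440778841647086547372026600

These polygon triangulations are counted by the Catalan number C_n = (1/(n + 1)) · C(2n, n). For n = 89: C_89 = (1/90) · C(178, 89) = 22880174247360071687155809670095748237789263482394000/90 = 254224158304000796523953440778841647086547372026600.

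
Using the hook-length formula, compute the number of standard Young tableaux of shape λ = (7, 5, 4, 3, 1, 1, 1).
# SYT of shape (7, 5, 4, 3, 1, 1, 1) = 4021640700

Hook-length formula: f^λ = n! / Π hook(c), product over all cells c of the Young diagram. For λ = (7, 5, 4, 3, 1, 1, 1), n = 22 boxes. Hook lengths by row (left-to-right, top-to-bottom): [13, 9, 8, 6, 4, 2, 1]; [10, 6, 5, 3, 1]; [8, 4, 3, 1]; [6, 2, 1]; [3]; [2]; [1]. Product of hooks = 279488102400. So f^λ = 22! / 279488102400 = 1124000727777607680000 / 279488102400 = 4021640700.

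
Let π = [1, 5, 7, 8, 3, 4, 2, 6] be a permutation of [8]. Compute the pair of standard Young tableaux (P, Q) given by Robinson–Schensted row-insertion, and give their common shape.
P = [1, 2, 4, 6] / [3, 7, 8] / [5];  Q = [1, 2, 3, 4] / [5, 6, 8] / [7];  common shape = (4, 3, 1)

Row-insert the values π_1, π_2, … into P one at a time, bumping the leftmost entry strictly greater than the inserted value down to the next row. The recording tableau Q records, in position (i, j), the step at which that cell was added to P.
  Insert 1 (step 1): P = [1];  Q = [1]
  Insert 5 (step 2): P = [1, 5];  Q = [1, 2]
  Insert 7 (step 3): P = [1, 5, 7];  Q = [1, 2, 3]
  Insert 8 (step 4): P = [1, 5, 7, 8];  Q = [1, 2, 3, 4]
  Insert 3 (step 5): P = [1, 3, 7, 8] / [5];  Q = [1, 2, 3, 4] / [5]
  Insert 4 (step 6): P = [1, 3, 4, 8] / [5, 7];  Q = [1, 2, 3, 4] / [5, 6]
  Insert 2 (step 7): P = [1, 2, 4, 8] / [3, 7] / [5];  Q = [1, 2, 3, 4] / [5, 6] / [7]
  Insert 6 (step 8): P = [1, 2, 4, 6] / [3, 7, 8] / [5];  Q = [1, 2, 3, 4] / [5, 6, 8] / [7]
Final shape: (4, 3, 1).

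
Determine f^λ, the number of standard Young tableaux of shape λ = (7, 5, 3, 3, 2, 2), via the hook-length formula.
# SYT of shape (7, 5, 3, 3, 2, 2) = 2566537974

Hook-length formula: f^λ = n! / Π hook(c), product over all cells c of the Young diagram. For λ = (7, 5, 3, 3, 2, 2), n = 22 boxes. Hook lengths by row (left-to-right, top-to-bottom): [12, 11, 8, 5, 4, 2, 1]; [9, 8, 5, 2, 1]; [6, 5, 2]; [5, 4, 1]; [3, 2]; [2, 1]. Product of hooks = 437944320000. So f^λ = 22! / 437944320000 = 1124000727777607680000 / 437944320000 = 2566537974.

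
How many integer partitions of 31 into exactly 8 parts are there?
p(31, 8 parts) = 764

Partitions of n into exactly k parts are in bijection with partitions of n − k into at most k parts (subtract 1 from each part). So p(31, exactly 8) = p(23, parts ≤ 8). Computing via the recurrence p(m, j) = p(m, j−1) + p(m−j, j) gives 764.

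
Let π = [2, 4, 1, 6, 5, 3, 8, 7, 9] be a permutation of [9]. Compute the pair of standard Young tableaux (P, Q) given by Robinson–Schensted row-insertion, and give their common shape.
P = [1, 3, 5, 7, 9] / [2, 4, 8] / [6];  Q = [1, 2, 4, 7, 9] / [3, 5, 8] / [6];  common shape = (5, 3, 1)

Row-insert the values π_1, π_2, … into P one at a time, bumping the leftmost entry strictly greater than the inserted value down to the next row. The recording tableau Q records, in position (i, j), the step at which that cell was added to P.
  Insert 2 (step 1): P = [2];  Q = [1]
  Insert 4 (step 2): P = [2, 4];  Q = [1, 2]
  Insert 1 (step 3): P = [1, 4] / [2];  Q = [1, 2] / [3]
  Insert 6 (step 4): P = [1, 4, 6] / [2];  Q = [1, 2, 4] / [3]
  Insert 5 (step 5): P = [1, 4, 5] / [2, 6];  Q = [1, 2, 4] / [3, 5]
  Insert 3 (step 6): P = [1, 3, 5] / [2, 4] / [6];  Q = [1, 2, 4] / [3, 5] / [6]
  Insert 8 (step 7): P = [1, 3, 5, 8] / [2, 4] / [6];  Q = [1, 2, 4, 7] / [3, 5] / [6]
  Insert 7 (step 8): P = [1, 3, 5, 7] / [2, 4, 8] / [6];  Q = [1, 2, 4, 7] / [3, 5, 8] / [6]
  Insert 9 (step 9): P = [1, 3, 5, 7, 9] / [2, 4, 8] / [6];  Q = [1, 2, 4, 7, 9] / [3, 5, 8] / [6]
Final shape: (5, 3, 1).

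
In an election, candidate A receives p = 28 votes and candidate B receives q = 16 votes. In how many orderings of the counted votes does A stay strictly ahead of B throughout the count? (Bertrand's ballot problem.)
Strict-lead orderings = 113649492522

Total orderings of the 44 votes with 28 for A: C(44, 28) = 416714805914. By the Bertrand ballot formula (Cycle Lemma / reflection principle), the number of orderings in which A is strictly ahead of B throughout is (p − q)/(p + q) · C(p + q, p) = (28 − 16)/(28 + 16) · 416714805914 = 113649492522.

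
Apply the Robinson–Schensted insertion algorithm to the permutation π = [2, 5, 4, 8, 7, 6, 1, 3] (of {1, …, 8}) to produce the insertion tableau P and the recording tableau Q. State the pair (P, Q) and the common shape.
P = [1, 3, 6] / [2, 4] / [5, 7] / [8];  Q = [1, 2, 4] / [3, 5] / [6, 8] / [7];  common shape = (3, 2, 2, 1)

Row-insert the values π_1, π_2, … into P one at a time, bumping the leftmost entry strictly greater than the inserted value down to the next row. The recording tableau Q records, in position (i, j), the step at which that cell was added to P.
  Insert 2 (step 1): P = [2];  Q = [1]
  Insert 5 (step 2): P = [2, 5];  Q = [1, 2]
  Insert 4 (step 3): P = [2, 4] / [5];  Q = [1, 2] / [3]
  Insert 8 (step 4): P = [2, 4, 8] / [5];  Q = [1, 2, 4] / [3]
  Insert 7 (step 5): P = [2, 4, 7] / [5, 8];  Q = [1, 2, 4] / [3, 5]
  Insert 6 (step 6): P = [2, 4, 6] / [5, 7] / [8];  Q = [1, 2, 4] / [3, 5] / [6]
  Insert 1 (step 7): P = [1, 4, 6] / [2, 7] / [5] / [8];  Q = [1, 2, 4] / [3, 5] / [6] / [7]
  Insert 3 (step 8): P = [1, 3, 6] / [2, 4] / [5, 7] / [8];  Q = [1, 2, 4] / [3, 5] / [6, 8] / [7]
Final shape: (3, 2, 2, 1).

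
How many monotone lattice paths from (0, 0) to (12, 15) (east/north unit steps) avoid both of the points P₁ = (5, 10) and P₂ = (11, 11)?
Number of paths = 11583429

Inclusion–exclusion. Total paths: C(27, 12) = 17383860. Through P₁: C(15, 5)·C(12, 7) = 2378376. Through P₂: C(22, 11)·C(5, 1) = 3527160. Since P₁ is strictly southwest of P₂, a monotone path through both must visit P₁ then P₂; paths through both = C(15, 5)·C(7, 6)·C(5, 1) = 105105. Avoid both = 17383860 − 2378376 − 3527160 + 105105 = 11583429.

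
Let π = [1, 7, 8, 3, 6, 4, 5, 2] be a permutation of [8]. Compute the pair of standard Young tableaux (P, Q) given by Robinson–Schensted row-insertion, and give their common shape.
P = [1, 2, 4, 5] / [3, 8] / [6] / [7];  Q = [1, 2, 3, 7] / [4, 5] / [6] / [8];  common shape = (4, 2, 1, 1)

Row-insert the values π_1, π_2, … into P one at a time, bumping the leftmost entry strictly greater than the inserted value down to the next row. The recording tableau Q records, in position (i, j), the step at which that cell was added to P.
  Insert 1 (step 1): P = [1];  Q = [1]
  Insert 7 (step 2): P = [1, 7];  Q = [1, 2]
  Insert 8 (step 3): P = [1, 7, 8];  Q = [1, 2, 3]
  Insert 3 (step 4): P = [1, 3, 8] / [7];  Q = [1, 2, 3] / [4]
  Insert 6 (step 5): P = [1, 3, 6] / [7, 8];  Q = [1, 2, 3] / [4, 5]
  Insert 4 (step 6): P = [1, 3, 4] / [6, 8] / [7];  Q = [1, 2, 3] / [4, 5] / [6]
  Insert 5 (step 7): P = [1, 3, 4, 5] / [6, 8] / [7];  Q = [1, 2, 3, 7] / [4, 5] / [6]
  Insert 2 (step 8): P = [1, 2, 4, 5] / [3, 8] / [6] / [7];  Q = [1, 2, 3, 7] / [4, 5] / [6] / [8]
Final shape: (4, 2, 1, 1).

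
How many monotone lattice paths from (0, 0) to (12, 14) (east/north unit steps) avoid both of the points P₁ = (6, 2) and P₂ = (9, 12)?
Number of paths = 6278688

Inclusion–exclusion. Total paths: C(26, 12) = 9657700. Through P₁: C(8, 6)·C(18, 6) = 519792. Through P₂: C(21, 9)·C(5, 3) = 2939300. Since P₁ is strictly southwest of P₂, a monotone path through both must visit P₁ then P₂; paths through both = C(8, 6)·C(13, 3)·C(5, 3) = 80080. Avoid both = 9657700 − 519792 − 2939300 + 80080 = 6278688.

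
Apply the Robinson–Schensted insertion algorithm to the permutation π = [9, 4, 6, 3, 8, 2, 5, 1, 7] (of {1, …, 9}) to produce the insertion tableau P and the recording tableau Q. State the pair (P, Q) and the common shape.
P = [1, 5, 7] / [2, 6, 8] / [3] / [4] / [9];  Q = [1, 3, 5] / [2, 7, 9] / [4] / [6] / [8];  common shape = (3, 3, 1, 1, 1)

Row-insert the values π_1, π_2, … into P one at a time, bumping the leftmost entry strictly greater than the inserted value down to the next row. The recording tableau Q records, in position (i, j), the step at which that cell was added to P.
  Insert 9 (step 1): P = [9];  Q = [1]
  Insert 4 (step 2): P = [4] / [9];  Q = [1] / [2]
  Insert 6 (step 3): P = [4, 6] / [9];  Q = [1, 3] / [2]
  Insert 3 (step 4): P = [3, 6] / [4] / [9];  Q = [1, 3] / [2] / [4]
  Insert 8 (step 5): P = [3, 6, 8] / [4] / [9];  Q = [1, 3, 5] / [2] / [4]
  Insert 2 (step 6): P = [2, 6, 8] / [3] / [4] / [9];  Q = [1, 3, 5] / [2] / [4] / [6]
  Insert 5 (step 7): P = [2, 5, 8] / [3, 6] / [4] / [9];  Q = [1, 3, 5] / [2, 7] / [4] / [6]
  Insert 1 (step 8): P = [1, 5, 8] / [2, 6] / [3] / [4] / [9];  Q = [1, 3, 5] / [2, 7] / [4] / [6] / [8]
  Insert 7 (step 9): P = [1, 5, 7] / [2, 6, 8] / [3] / [4] / [9];  Q = [1, 3, 5] / [2, 7, 9] / [4] / [6] / [8]
Final shape: (3, 3, 1, 1, 1).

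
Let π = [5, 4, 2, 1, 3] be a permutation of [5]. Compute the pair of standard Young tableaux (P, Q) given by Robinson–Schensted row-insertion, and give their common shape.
P = [1, 3] / [2] / [4] / [5];  Q = [1, 5] / [2] / [3] / [4];  common shape = (2, 1, 1, 1)

Row-insert the values π_1, π_2, … into P one at a time, bumping the leftmost entry strictly greater than the inserted value down to the next row. The recording tableau Q records, in position (i, j), the step at which that cell was added to P.
  Insert 5 (step 1): P = [5];  Q = [1]
  Insert 4 (step 2): P = [4] / [5];  Q = [1] / [2]
  Insert 2 (step 3): P = [2] / [4] / [5];  Q = [1] / [2] / [3]
  Insert 1 (step 4): P = [1] / [2] / [4] / [5];  Q = [1] / [2] / [3] / [4]
  Insert 3 (step 5): P = [1, 3] / [2] / [4] / [5];  Q = [1, 5] / [2] / [3] / [4]
Final shape: (2, 1, 1, 1).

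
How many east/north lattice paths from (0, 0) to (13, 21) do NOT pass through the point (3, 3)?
Number of paths = 665521560

Total paths from (0, 0) to (13, 21): C(34, 13) = 927983760. Paths through (3, 3): (paths (0, 0) → (3, 3)) × (paths (3, 3) → (13, 21)) = C(6, 3) · C(28, 10) = 20 · 13123110 = 262462200. Avoidance count = 927983760 − 262462200 = 665521560.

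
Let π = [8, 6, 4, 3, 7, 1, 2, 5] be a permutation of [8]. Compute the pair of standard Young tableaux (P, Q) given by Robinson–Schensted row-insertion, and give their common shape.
P = [1, 2, 5] / [3, 7] / [4] / [6] / [8];  Q = [1, 5, 8] / [2, 7] / [3] / [4] / [6];  common shape = (3, 2, 1, 1, 1)

Row-insert the values π_1, π_2, … into P one at a time, bumping the leftmost entry strictly greater than the inserted value down to the next row. The recording tableau Q records, in position (i, j), the step at which that cell was added to P.
  Insert 8 (step 1): P = [8];  Q = [1]
  Insert 6 (step 2): P = [6] / [8];  Q = [1] / [2]
  Insert 4 (step 3): P = [4] / [6] / [8];  Q = [1] / [2] / [3]
  Insert 3 (step 4): P = [3] / [4] / [6] / [8];  Q = [1] / [2] / [3] / [4]
  Insert 7 (step 5): P = [3, 7] / [4] / [6] / [8];  Q = [1, 5] / [2] / [3] / [4]
  Insert 1 (step 6): P = [1, 7] / [3] / [4] / [6] / [8];  Q = [1, 5] / [2] / [3] / [4] / [6]
  Insert 2 (step 7): P = [1, 2] / [3, 7] / [4] / [6] / [8];  Q = [1, 5] / [2, 7] / [3] / [4] / [6]
  Insert 5 (step 8): P = [1, 2, 5] / [3, 7] / [4] / [6] / [8];  Q = [1, 5, 8] / [2, 7] / [3] / [4] / [6]
Final shape: (3, 2, 1, 1, 1).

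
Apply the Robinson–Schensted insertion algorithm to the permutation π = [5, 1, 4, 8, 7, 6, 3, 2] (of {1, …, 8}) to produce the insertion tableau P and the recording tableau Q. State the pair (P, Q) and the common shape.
P = [1, 2, 6] / [3, 7] / [4] / [5] / [8];  Q = [1, 3, 4] / [2, 5] / [6] / [7] / [8];  common shape = (3, 2, 1, 1, 1)

Row-insert the values π_1, π_2, … into P one at a time, bumping the leftmost entry strictly greater than the inserted value down to the next row. The recording tableau Q records, in position (i, j), the step at which that cell was added to P.
  Insert 5 (step 1): P = [5];  Q = [1]
  Insert 1 (step 2): P = [1] / [5];  Q = [1] / [2]
  Insert 4 (step 3): P = [1, 4] / [5];  Q = [1, 3] / [2]
  Insert 8 (step 4): P = [1, 4, 8] / [5];  Q = [1, 3, 4] / [2]
  Insert 7 (step 5): P = [1, 4, 7] / [5, 8];  Q = [1, 3, 4] / [2, 5]
  Insert 6 (step 6): P = [1, 4, 6] / [5, 7] / [8];  Q = [1, 3, 4] / [2, 5] / [6]
  Insert 3 (step 7): P = [1, 3, 6] / [4, 7] / [5] / [8];  Q = [1, 3, 4] / [2, 5] / [6] / [7]
  Insert 2 (step 8): P = [1, 2, 6] / [3, 7] / [4] / [5] / [8];  Q = [1, 3, 4] / [2, 5] / [6] / [7] / [8]
Final shape: (3, 2, 1, 1, 1).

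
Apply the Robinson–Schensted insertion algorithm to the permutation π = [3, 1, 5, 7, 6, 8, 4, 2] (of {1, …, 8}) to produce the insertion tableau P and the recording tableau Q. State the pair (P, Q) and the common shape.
P = [1, 2, 6, 8] / [3, 4] / [5] / [7];  Q = [1, 3, 4, 6] / [2, 5] / [7] / [8];  common shape = (4, 2, 1, 1)

Row-insert the values π_1, π_2, … into P one at a time, bumping the leftmost entry strictly greater than the inserted value down to the next row. The recording tableau Q records, in position (i, j), the step at which that cell was added to P.
  Insert 3 (step 1): P = [3];  Q = [1]
  Insert 1 (step 2): P = [1] / [3];  Q = [1] / [2]
  Insert 5 (step 3): P = [1, 5] / [3];  Q = [1, 3] / [2]
  Insert 7 (step 4): P = [1, 5, 7] / [3];  Q = [1, 3, 4] / [2]
  Insert 6 (step 5): P = [1, 5, 6] / [3, 7];  Q = [1, 3, 4] / [2, 5]
  Insert 8 (step 6): P = [1, 5, 6, 8] / [3, 7];  Q = [1, 3, 4, 6] / [2, 5]
  Insert 4 (step 7): P = [1, 4, 6, 8] / [3, 5] / [7];  Q = [1, 3, 4, 6] / [2, 5] / [7]
  Insert 2 (step 8): P = [1, 2, 6, 8] / [3, 4] / [5] / [7];  Q = [1, 3, 4, 6] / [2, 5] / [7] / [8]
Final shape: (4, 2, 1, 1).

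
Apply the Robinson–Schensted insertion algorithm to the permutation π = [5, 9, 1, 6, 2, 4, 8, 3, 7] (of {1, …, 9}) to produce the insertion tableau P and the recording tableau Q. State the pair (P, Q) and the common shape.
P = [1, 2, 3, 7] / [4, 6, 8] / [5] / [9];  Q = [1, 2, 6, 7] / [3, 4, 9] / [5] / [8];  common shape = (4, 3, 1, 1)

Row-insert the values π_1, π_2, … into P one at a time, bumping the leftmost entry strictly greater than the inserted value down to the next row. The recording tableau Q records, in position (i, j), the step at which that cell was added to P.
  Insert 5 (step 1): P = [5];  Q = [1]
  Insert 9 (step 2): P = [5, 9];  Q = [1, 2]
  Insert 1 (step 3): P = [1, 9] / [5];  Q = [1, 2] / [3]
  Insert 6 (step 4): P = [1, 6] / [5, 9];  Q = [1, 2] / [3, 4]
  Insert 2 (step 5): P = [1, 2] / [5, 6] / [9];  Q = [1, 2] / [3, 4] / [5]
  Insert 4 (step 6): P = [1, 2, 4] / [5, 6] / [9];  Q = [1, 2, 6] / [3, 4] / [5]
  Insert 8 (step 7): P = [1, 2, 4, 8] / [5, 6] / [9];  Q = [1, 2, 6, 7] / [3, 4] / [5]
  Insert 3 (step 8): P = [1, 2, 3, 8] / [4, 6] / [5] / [9];  Q = [1, 2, 6, 7] / [3, 4] / [5] / [8]
  Insert 7 (step 9): P = [1, 2, 3, 7] / [4, 6, 8] / [5] / [9];  Q = [1, 2, 6, 7] / [3, 4, 9] / [5] / [8]
Final shape: (4, 3, 1, 1).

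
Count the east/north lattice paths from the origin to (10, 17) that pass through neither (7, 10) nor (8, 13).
Number of paths = 4217055

Inclusion–exclusion. Total paths: C(27, 10) = 8436285. Through P₁: C(17, 7)·C(10, 3) = 2333760. Through P₂: C(21, 8)·C(6, 2) = 3052350. Since P₁ is strictly southwest of P₂, a monotone path through both must visit P₁ then P₂; paths through both = C(17, 7)·C(4, 1)·C(6, 2) = 1166880. Avoid both = 8436285 − 2333760 − 3052350 + 1166880 = 4217055.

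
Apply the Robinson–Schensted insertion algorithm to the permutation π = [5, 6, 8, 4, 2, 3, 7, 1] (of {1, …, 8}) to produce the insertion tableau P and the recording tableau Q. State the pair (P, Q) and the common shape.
P = [1, 3, 7] / [2, 6, 8] / [4] / [5];  Q = [1, 2, 3] / [4, 6, 7] / [5] / [8];  common shape = (3, 3, 1, 1)

Row-insert the values π_1, π_2, … into P one at a time, bumping the leftmost entry strictly greater than the inserted value down to the next row. The recording tableau Q records, in position (i, j), the step at which that cell was added to P.
  Insert 5 (step 1): P = [5];  Q = [1]
  Insert 6 (step 2): P = [5, 6];  Q = [1, 2]
  Insert 8 (step 3): P = [5, 6, 8];  Q = [1, 2, 3]
  Insert 4 (step 4): P = [4, 6, 8] / [5];  Q = [1, 2, 3] / [4]
  Insert 2 (step 5): P = [2, 6, 8] / [4] / [5];  Q = [1, 2, 3] / [4] / [5]
  Insert 3 (step 6): P = [2, 3, 8] / [4, 6] / [5];  Q = [1, 2, 3] / [4, 6] / [5]
  Insert 7 (step 7): P = [2, 3, 7] / [4, 6, 8] / [5];  Q = [1, 2, 3] / [4, 6, 7] / [5]
  Insert 1 (step 8): P = [1, 3, 7] / [2, 6, 8] / [4] / [5];  Q = [1, 2, 3] / [4, 6, 7] / [5] / [8]
Final shape: (3, 3, 1, 1).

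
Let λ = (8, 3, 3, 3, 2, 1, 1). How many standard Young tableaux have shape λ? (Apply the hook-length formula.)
# SYT of shape (8, 3, 3, 3, 2, 1, 1) = 317444400

Hook-length formula: f^λ = n! / Π hook(c), product over all cells c of the Young diagram. For λ = (8, 3, 3, 3, 2, 1, 1), n = 21 boxes. Hook lengths by row (left-to-right, top-to-bottom): [14, 11, 9, 5, 4, 3, 2, 1]; [8, 5, 3]; [7, 4, 2]; [6, 3, 1]; [4, 1]; [2]; [1]. Product of hooks = 160944537600. So f^λ = 21! / 160944537600 = 51090942171709440000 / 160944537600 = 317444400.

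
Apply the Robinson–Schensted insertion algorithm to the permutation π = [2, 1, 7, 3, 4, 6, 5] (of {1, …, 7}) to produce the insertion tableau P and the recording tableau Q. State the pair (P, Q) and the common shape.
P = [1, 3, 4, 5] / [2, 6] / [7];  Q = [1, 3, 5, 6] / [2, 4] / [7];  common shape = (4, 2, 1)

Row-insert the values π_1, π_2, … into P one at a time, bumping the leftmost entry strictly greater than the inserted value down to the next row. The recording tableau Q records, in position (i, j), the step at which that cell was added to P.
  Insert 2 (step 1): P = [2];  Q = [1]
  Insert 1 (step 2): P = [1] / [2];  Q = [1] / [2]
  Insert 7 (step 3): P = [1, 7] / [2];  Q = [1, 3] / [2]
  Insert 3 (step 4): P = [1, 3] / [2, 7];  Q = [1, 3] / [2, 4]
  Insert 4 (step 5): P = [1, 3, 4] / [2, 7];  Q = [1, 3, 5] / [2, 4]
  Insert 6 (step 6): P = [1, 3, 4, 6] / [2, 7];  Q = [1, 3, 5, 6] / [2, 4]
  Insert 5 (step 7): P = [1, 3, 4, 5] / [2, 6] / [7];  Q = [1, 3, 5, 6] / [2, 4] / [7]
Final shape: (4, 2, 1).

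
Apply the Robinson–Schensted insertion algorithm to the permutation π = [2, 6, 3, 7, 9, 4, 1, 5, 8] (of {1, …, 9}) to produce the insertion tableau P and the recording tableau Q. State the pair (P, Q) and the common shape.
P = [1, 3, 4, 5, 8] / [2, 7, 9] / [6];  Q = [1, 2, 4, 5, 9] / [3, 6, 8] / [7];  common shape = (5, 3, 1)

Row-insert the values π_1, π_2, … into P one at a time, bumping the leftmost entry strictly greater than the inserted value down to the next row. The recording tableau Q records, in position (i, j), the step at which that cell was added to P.
  Insert 2 (step 1): P = [2];  Q = [1]
  Insert 6 (step 2): P = [2, 6];  Q = [1, 2]
  Insert 3 (step 3): P = [2, 3] / [6];  Q = [1, 2] / [3]
  Insert 7 (step 4): P = [2, 3, 7] / [6];  Q = [1, 2, 4] / [3]
  Insert 9 (step 5): P = [2, 3, 7, 9] / [6];  Q = [1, 2, 4, 5] / [3]
  Insert 4 (step 6): P = [2, 3, 4, 9] / [6, 7];  Q = [1, 2, 4, 5] / [3, 6]
  Insert 1 (step 7): P = [1, 3, 4, 9] / [2, 7] / [6];  Q = [1, 2, 4, 5] / [3, 6] / [7]
  Insert 5 (step 8): P = [1, 3, 4, 5] / [2, 7, 9] / [6];  Q = [1, 2, 4, 5] / [3, 6, 8] / [7]
  Insert 8 (step 9): P = [1, 3, 4, 5, 8] / [2, 7, 9] / [6];  Q = [1, 2, 4, 5, 9] / [3, 6, 8] / [7]
Final shape: (5, 3, 1).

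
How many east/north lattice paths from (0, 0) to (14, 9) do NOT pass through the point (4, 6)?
Number of paths = 757130

Total paths from (0, 0) to (14, 9): C(23, 14) = 817190. Paths through (4, 6): (paths (0, 0) → (4, 6)) × (paths (4, 6) → (14, 9)) = C(10, 4) · C(13, 10) = 210 · 286 = 60060. Avoidance count = 817190 − 60060 = 757130.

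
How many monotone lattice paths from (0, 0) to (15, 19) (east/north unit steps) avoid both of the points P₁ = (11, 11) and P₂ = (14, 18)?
Number of paths = 733211160

Inclusion–exclusion. Total paths: C(34, 15) = 1855967520. Through P₁: C(22, 11)·C(12, 4) = 349188840. Through P₂: C(32, 14)·C(2, 1) = 942871200. Since P₁ is strictly southwest of P₂, a monotone path through both must visit P₁ then P₂; paths through both = C(22, 11)·C(10, 3)·C(2, 1) = 169303680. Avoid both = 1855967520 − 349188840 − 942871200 + 169303680 = 733211160.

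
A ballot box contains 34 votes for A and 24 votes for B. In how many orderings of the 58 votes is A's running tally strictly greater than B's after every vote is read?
Strict-lead orderings = 2212449261033375

Total orderings of the 58 votes with 34 for A: C(58, 34) = 12832205713993575. By the Bertrand ballot formula (Cycle Lemma / reflection principle), the number of orderings in which A is strictly ahead of B throughout is (p − q)/(p + q) · C(p + q, p) = (34 − 24)/(34 + 24) · 12832205713993575 = 2212449261033375.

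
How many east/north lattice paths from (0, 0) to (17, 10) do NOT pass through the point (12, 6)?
Number of paths = 6097221

Total paths from (0, 0) to (17, 10): C(27, 17) = 8436285. Paths through (12, 6): (paths (0, 0) → (12, 6)) × (paths (12, 6) → (17, 10)) = C(18, 12) · C(9, 5) = 18564 · 126 = 2339064. Avoidance count = 8436285 − 2339064 = 6097221.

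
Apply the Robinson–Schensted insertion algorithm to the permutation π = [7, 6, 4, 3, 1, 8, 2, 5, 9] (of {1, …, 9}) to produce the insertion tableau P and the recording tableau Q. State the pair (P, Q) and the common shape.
P = [1, 2, 5, 9] / [3, 8] / [4] / [6] / [7];  Q = [1, 6, 8, 9] / [2, 7] / [3] / [4] / [5];  common shape = (4, 2, 1, 1, 1)

Row-insert the values π_1, π_2, … into P one at a time, bumping the leftmost entry strictly greater than the inserted value down to the next row. The recording tableau Q records, in position (i, j), the step at which that cell was added to P.
  Insert 7 (step 1): P = [7];  Q = [1]
  Insert 6 (step 2): P = [6] / [7];  Q = [1] / [2]
  Insert 4 (step 3): P = [4] / [6] / [7];  Q = [1] / [2] / [3]
  Insert 3 (step 4): P = [3] / [4] / [6] / [7];  Q = [1] / [2] / [3] / [4]
  Insert 1 (step 5): P = [1] / [3] / [4] / [6] / [7];  Q = [1] / [2] / [3] / [4] / [5]
  Insert 8 (step 6): P = [1, 8] / [3] / [4] / [6] / [7];  Q = [1, 6] / [2] / [3] / [4] / [5]
  Insert 2 (step 7): P = [1, 2] / [3, 8] / [4] / [6] / [7];  Q = [1, 6] / [2, 7] / [3] / [4] / [5]
  Insert 5 (step 8): P = [1, 2, 5] / [3, 8] / [4] / [6] / [7];  Q = [1, 6, 8] / [2, 7] / [3] / [4] / [5]
  Insert 9 (step 9): P = [1, 2, 5, 9] / [3, 8] / [4] / [6] / [7];  Q = [1, 6, 8, 9] / [2, 7] / [3] / [4] / [5]
Final shape: (4, 2, 1, 1, 1).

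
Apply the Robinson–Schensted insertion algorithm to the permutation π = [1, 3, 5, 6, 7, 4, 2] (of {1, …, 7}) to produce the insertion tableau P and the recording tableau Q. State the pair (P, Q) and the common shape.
P = [1, 2, 4, 6, 7] / [3] / [5];  Q = [1, 2, 3, 4, 5] / [6] / [7];  common shape = (5, 1, 1)

Row-insert the values π_1, π_2, … into P one at a time, bumping the leftmost entry strictly greater than the inserted value down to the next row. The recording tableau Q records, in position (i, j), the step at which that cell was added to P.
  Insert 1 (step 1): P = [1];  Q = [1]
  Insert 3 (step 2): P = [1, 3];  Q = [1, 2]
  Insert 5 (step 3): P = [1, 3, 5];  Q = [1, 2, 3]
  Insert 6 (step 4): P = [1, 3, 5, 6];  Q = [1, 2, 3, 4]
  Insert 7 (step 5): P = [1, 3, 5, 6, 7];  Q = [1, 2, 3, 4, 5]
  Insert 4 (step 6): P = [1, 3, 4, 6, 7] / [5];  Q = [1, 2, 3, 4, 5] / [6]
  Insert 2 (step 7): P = [1, 2, 4, 6, 7] / [3] / [5];  Q = [1, 2, 3, 4, 5] / [6] / [7]
Final shape: (5, 1, 1).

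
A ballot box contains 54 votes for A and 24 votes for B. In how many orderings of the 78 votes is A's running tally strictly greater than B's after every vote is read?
Strict-lead orderings = 30409802841532845500

Total orderings of the 78 votes with 54 for A: C(78, 54) = 79065487387985398300. By the Bertrand ballot formula (Cycle Lemma / reflection principle), the number of orderings in which A is strictly ahead of B throughout is (p − q)/(p + q) · C(p + q, p) = (54 − 24)/(54 + 24) · 79065487387985398300 = 30409802841532845500.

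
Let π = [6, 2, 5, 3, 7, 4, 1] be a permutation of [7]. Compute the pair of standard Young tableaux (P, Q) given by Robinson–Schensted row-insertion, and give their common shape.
P = [1, 3, 4] / [2, 7] / [5] / [6];  Q = [1, 3, 5] / [2, 6] / [4] / [7];  common shape = (3, 2, 1, 1)

Row-insert the values π_1, π_2, … into P one at a time, bumping the leftmost entry strictly greater than the inserted value down to the next row. The recording tableau Q records, in position (i, j), the step at which that cell was added to P.
  Insert 6 (step 1): P = [6];  Q = [1]
  Insert 2 (step 2): P = [2] / [6];  Q = [1] / [2]
  Insert 5 (step 3): P = [2, 5] / [6];  Q = [1, 3] / [2]
  Insert 3 (step 4): P = [2, 3] / [5] / [6];  Q = [1, 3] / [2] / [4]
  Insert 7 (step 5): P = [2, 3, 7] / [5] / [6];  Q = [1, 3, 5] / [2] / [4]
  Insert 4 (step 6): P = [2, 3, 4] / [5, 7] / [6];  Q = [1, 3, 5] / [2, 6] / [4]
  Insert 1 (step 7): P = [1, 3, 4] / [2, 7] / [5] / [6];  Q = [1, 3, 5] / [2, 6] / [4] / [7]
Final shape: (3, 2, 1, 1).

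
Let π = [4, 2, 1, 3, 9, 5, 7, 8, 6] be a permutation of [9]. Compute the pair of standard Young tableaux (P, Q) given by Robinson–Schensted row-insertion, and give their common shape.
P = [1, 3, 5, 6, 8] / [2, 7] / [4, 9];  Q = [1, 4, 5, 7, 8] / [2, 6] / [3, 9];  common shape = (5, 2, 2)

Row-insert the values π_1, π_2, … into P one at a time, bumping the leftmost entry strictly greater than the inserted value down to the next row. The recording tableau Q records, in position (i, j), the step at which that cell was added to P.
  Insert 4 (step 1): P = [4];  Q = [1]
  Insert 2 (step 2): P = [2] / [4];  Q = [1] / [2]
  Insert 1 (step 3): P = [1] / [2] / [4];  Q = [1] / [2] / [3]
  Insert 3 (step 4): P = [1, 3] / [2] / [4];  Q = [1, 4] / [2] / [3]
  Insert 9 (step 5): P = [1, 3, 9] / [2] / [4];  Q = [1, 4, 5] / [2] / [3]
  Insert 5 (step 6): P = [1, 3, 5] / [2, 9] / [4];  Q = [1, 4, 5] / [2, 6] / [3]
  Insert 7 (step 7): P = [1, 3, 5, 7] / [2, 9] / [4];  Q = [1, 4, 5, 7] / [2, 6] / [3]
  Insert 8 (step 8): P = [1, 3, 5, 7, 8] / [2, 9] / [4];  Q = [1, 4, 5, 7, 8] / [2, 6] / [3]
  Insert 6 (step 9): P = [1, 3, 5, 6, 8] / [2, 7] / [4, 9];  Q = [1, 4, 5, 7, 8] / [2, 6] / [3, 9]
Final shape: (5, 2, 2).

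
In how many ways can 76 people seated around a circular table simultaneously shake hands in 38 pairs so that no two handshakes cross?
C_38 = 176733862787006701400

These noncrossing handshakes are counted by the Catalan number C_n = (1/(n + 1)) · C(2n, n). For n = 38: C_38 = (1/39) · C(76, 38) = 6892620648693261354600/39 = 176733862787006701400.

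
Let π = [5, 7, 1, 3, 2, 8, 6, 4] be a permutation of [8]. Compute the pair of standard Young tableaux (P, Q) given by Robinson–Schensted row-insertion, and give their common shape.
P = [1, 2, 4] / [3, 6, 8] / [5, 7];  Q = [1, 2, 6] / [3, 4, 7] / [5, 8];  common shape = (3, 3, 2)

Row-insert the values π_1, π_2, … into P one at a time, bumping the leftmost entry strictly greater than the inserted value down to the next row. The recording tableau Q records, in position (i, j), the step at which that cell was added to P.
  Insert 5 (step 1): P = [5];  Q = [1]
  Insert 7 (step 2): P = [5, 7];  Q = [1, 2]
  Insert 1 (step 3): P = [1, 7] / [5];  Q = [1, 2] / [3]
  Insert 3 (step 4): P = [1, 3] / [5, 7];  Q = [1, 2] / [3, 4]
  Insert 2 (step 5): P = [1, 2] / [3, 7] / [5];  Q = [1, 2] / [3, 4] / [5]
  Insert 8 (step 6): P = [1, 2, 8] / [3, 7] / [5];  Q = [1, 2, 6] / [3, 4] / [5]
  Insert 6 (step 7): P = [1, 2, 6] / [3, 7, 8] / [5];  Q = [1, 2, 6] / [3, 4, 7] / [5]
  Insert 4 (step 8): P = [1, 2, 4] / [3, 6, 8] / [5, 7];  Q = [1, 2, 6] / [3, 4, 7] / [5, 8]
Final shape: (3, 3, 2).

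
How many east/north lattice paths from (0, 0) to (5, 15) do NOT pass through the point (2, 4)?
Number of paths = 10044

Total paths from (0, 0) to (5, 15): C(20, 5) = 15504. Paths through (2, 4): (paths (0, 0) → (2, 4)) × (paths (2, 4) → (5, 15)) = C(6, 2) · C(14, 3) = 15 · 364 = 5460. Avoidance count = 15504 − 5460 = 10044.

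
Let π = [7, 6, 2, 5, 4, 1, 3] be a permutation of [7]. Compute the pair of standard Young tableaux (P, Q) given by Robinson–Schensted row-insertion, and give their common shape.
P = [1, 3] / [2, 4] / [5] / [6] / [7];  Q = [1, 4] / [2, 7] / [3] / [5] / [6];  common shape = (2, 2, 1, 1, 1)

Row-insert the values π_1, π_2, … into P one at a time, bumping the leftmost entry strictly greater than the inserted value down to the next row. The recording tableau Q records, in position (i, j), the step at which that cell was added to P.
  Insert 7 (step 1): P = [7];  Q = [1]
  Insert 6 (step 2): P = [6] / [7];  Q = [1] / [2]
  Insert 2 (step 3): P = [2] / [6] / [7];  Q = [1] / [2] / [3]
  Insert 5 (step 4): P = [2, 5] / [6] / [7];  Q = [1, 4] / [2] / [3]
  Insert 4 (step 5): P = [2, 4] / [5] / [6] / [7];  Q = [1, 4] / [2] / [3] / [5]
  Insert 1 (step 6): P = [1, 4] / [2] / [5] / [6] / [7];  Q = [1, 4] / [2] / [3] / [5] / [6]
  Insert 3 (step 7): P = [1, 3] / [2, 4] / [5] / [6] / [7];  Q = [1, 4] / [2, 7] / [3] / [5] / [6]
Final shape: (2, 2, 1, 1, 1).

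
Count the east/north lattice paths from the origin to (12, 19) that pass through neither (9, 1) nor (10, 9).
Number of paths = 135016217

Inclusion–exclusion. Total paths: C(31, 12) = 141120525. Through P₁: C(10, 9)·C(21, 3) = 13300. Through P₂: C(19, 10)·C(12, 2) = 6096948. Since P₁ is strictly southwest of P₂, a monotone path through both must visit P₁ then P₂; paths through both = C(10, 9)·C(9, 1)·C(12, 2) = 5940. Avoid both = 141120525 − 13300 − 6096948 + 5940 = 135016217.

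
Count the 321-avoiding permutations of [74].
C_74 = 311496878311103321137536291518809134027240

These 321-avoiding permutations are counted by the Catalan number C_n = (1/(n + 1)) · C(2n, n). For n = 74: C_74 = (1/75) · C(148, 74) = 23362265873332749085315221863910685052043000/75 = 311496878311103321137536291518809134027240.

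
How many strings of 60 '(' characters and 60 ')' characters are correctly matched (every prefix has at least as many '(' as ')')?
C_60 = 1583850964596120042686772779038896

These balanced parentheses are counted by the Catalan number C_n = (1/(n + 1)) · C(2n, n). For n = 60: C_60 = (1/61) · C(120, 60) = 96614908840363322603893139521372656/61 = 1583850964596120042686772779038896.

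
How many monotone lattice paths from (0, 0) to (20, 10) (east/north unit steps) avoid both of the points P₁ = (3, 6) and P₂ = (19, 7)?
Number of paths = 26916787

Inclusion–exclusion. Total paths: C(30, 20) = 30045015. Through P₁: C(9, 3)·C(21, 17) = 502740. Through P₂: C(26, 19)·C(4, 1) = 2631200. Since P₁ is strictly southwest of P₂, a monotone path through both must visit P₁ then P₂; paths through both = C(9, 3)·C(17, 16)·C(4, 1) = 5712. Avoid both = 30045015 − 502740 − 2631200 + 5712 = 26916787.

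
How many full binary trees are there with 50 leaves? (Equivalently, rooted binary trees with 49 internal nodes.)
C_49 = 509552245179617138054608572

These full binary trees are counted by the Catalan number C_n = (1/(n + 1)) · C(2n, n). For n = 49: C_49 = (1/50) · C(98, 49) = 25477612258980856902730428600/50 = 509552245179617138054608572.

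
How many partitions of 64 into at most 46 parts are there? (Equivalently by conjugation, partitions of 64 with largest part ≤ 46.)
p(64, parts ≤ 46) = 1740418

Use the recurrence p(n, m) = p(n, m−1) + p(n−m, m): either the largest part is < m (count p(n, m−1)) or the largest part is exactly m (remove one copy of m, count p(n−m, m)). With p(0, ·) = 1 this gives p(64, parts ≤ 46) = 1740418. (By conjugating Young diagrams, this also counts partitions of 64 into at most 46 parts.)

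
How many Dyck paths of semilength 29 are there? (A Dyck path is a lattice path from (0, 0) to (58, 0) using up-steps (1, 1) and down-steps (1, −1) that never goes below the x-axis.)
C_29 = 1002242216651368

These Dyck paths are counted by the Catalan number C_n = (1/(n + 1)) · C(2n, n). For n = 29: C_29 = (1/30) · C(58, 29) = 30067266499541040/30 = 1002242216651368.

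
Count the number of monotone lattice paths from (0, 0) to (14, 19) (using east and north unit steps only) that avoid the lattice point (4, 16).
Number of paths = 817423530

Total paths from (0, 0) to (14, 19): C(33, 14) = 818809200. Paths through (4, 16): (paths (0, 0) → (4, 16)) × (paths (4, 16) → (14, 19)) = C(20, 4) · C(13, 10) = 4845 · 286 = 1385670. Avoidance count = 818809200 − 1385670 = 817423530.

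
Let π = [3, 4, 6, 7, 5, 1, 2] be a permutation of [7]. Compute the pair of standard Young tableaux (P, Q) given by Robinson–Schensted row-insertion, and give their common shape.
P = [1, 2, 5, 7] / [3, 4] / [6];  Q = [1, 2, 3, 4] / [5, 7] / [6];  common shape = (4, 2, 1)

Row-insert the values π_1, π_2, … into P one at a time, bumping the leftmost entry strictly greater than the inserted value down to the next row. The recording tableau Q records, in position (i, j), the step at which that cell was added to P.
  Insert 3 (step 1): P = [3];  Q = [1]
  Insert 4 (step 2): P = [3, 4];  Q = [1, 2]
  Insert 6 (step 3): P = [3, 4, 6];  Q = [1, 2, 3]
  Insert 7 (step 4): P = [3, 4, 6, 7];  Q = [1, 2, 3, 4]
  Insert 5 (step 5): P = [3, 4, 5, 7] / [6];  Q = [1, 2, 3, 4] / [5]
  Insert 1 (step 6): P = [1, 4, 5, 7] / [3] / [6];  Q = [1, 2, 3, 4] / [5] / [6]
  Insert 2 (step 7): P = [1, 2, 5, 7] / [3, 4] / [6];  Q = [1, 2, 3, 4] / [5, 7] / [6]
Final shape: (4, 2, 1).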